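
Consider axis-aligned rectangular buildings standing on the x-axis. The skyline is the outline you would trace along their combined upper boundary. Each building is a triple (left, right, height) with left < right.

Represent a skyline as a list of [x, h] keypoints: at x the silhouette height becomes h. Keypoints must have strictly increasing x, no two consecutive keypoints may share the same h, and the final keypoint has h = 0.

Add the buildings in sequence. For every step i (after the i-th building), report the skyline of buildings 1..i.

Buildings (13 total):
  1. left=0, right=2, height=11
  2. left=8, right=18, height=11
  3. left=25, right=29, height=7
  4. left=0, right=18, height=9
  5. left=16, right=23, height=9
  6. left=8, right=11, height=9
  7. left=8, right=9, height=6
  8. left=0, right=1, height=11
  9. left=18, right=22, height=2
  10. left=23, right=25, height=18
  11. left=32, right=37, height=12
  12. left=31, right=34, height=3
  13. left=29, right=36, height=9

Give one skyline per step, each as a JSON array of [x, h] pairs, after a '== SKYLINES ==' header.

== SKYLINES ==
[[0,11],[2,0]]
[[0,11],[2,0],[8,11],[18,0]]
[[0,11],[2,0],[8,11],[18,0],[25,7],[29,0]]
[[0,11],[2,9],[8,11],[18,0],[25,7],[29,0]]
[[0,11],[2,9],[8,11],[18,9],[23,0],[25,7],[29,0]]
[[0,11],[2,9],[8,11],[18,9],[23,0],[25,7],[29,0]]
[[0,11],[2,9],[8,11],[18,9],[23,0],[25,7],[29,0]]
[[0,11],[2,9],[8,11],[18,9],[23,0],[25,7],[29,0]]
[[0,11],[2,9],[8,11],[18,9],[23,0],[25,7],[29,0]]
[[0,11],[2,9],[8,11],[18,9],[23,18],[25,7],[29,0]]
[[0,11],[2,9],[8,11],[18,9],[23,18],[25,7],[29,0],[32,12],[37,0]]
[[0,11],[2,9],[8,11],[18,9],[23,18],[25,7],[29,0],[31,3],[32,12],[37,0]]
[[0,11],[2,9],[8,11],[18,9],[23,18],[25,7],[29,9],[32,12],[37,0]]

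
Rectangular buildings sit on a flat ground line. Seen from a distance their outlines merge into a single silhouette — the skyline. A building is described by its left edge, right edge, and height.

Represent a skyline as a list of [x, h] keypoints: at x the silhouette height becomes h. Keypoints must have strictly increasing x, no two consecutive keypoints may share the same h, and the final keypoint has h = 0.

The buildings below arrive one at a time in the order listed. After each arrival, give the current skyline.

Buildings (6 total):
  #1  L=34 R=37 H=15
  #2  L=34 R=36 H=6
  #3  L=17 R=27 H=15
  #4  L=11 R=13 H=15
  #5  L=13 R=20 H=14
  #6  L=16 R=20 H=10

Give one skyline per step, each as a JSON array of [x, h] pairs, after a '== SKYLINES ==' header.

== SKYLINES ==
[[34,15],[37,0]]
[[34,15],[37,0]]
[[17,15],[27,0],[34,15],[37,0]]
[[11,15],[13,0],[17,15],[27,0],[34,15],[37,0]]
[[11,15],[13,14],[17,15],[27,0],[34,15],[37,0]]
[[11,15],[13,14],[17,15],[27,0],[34,15],[37,0]]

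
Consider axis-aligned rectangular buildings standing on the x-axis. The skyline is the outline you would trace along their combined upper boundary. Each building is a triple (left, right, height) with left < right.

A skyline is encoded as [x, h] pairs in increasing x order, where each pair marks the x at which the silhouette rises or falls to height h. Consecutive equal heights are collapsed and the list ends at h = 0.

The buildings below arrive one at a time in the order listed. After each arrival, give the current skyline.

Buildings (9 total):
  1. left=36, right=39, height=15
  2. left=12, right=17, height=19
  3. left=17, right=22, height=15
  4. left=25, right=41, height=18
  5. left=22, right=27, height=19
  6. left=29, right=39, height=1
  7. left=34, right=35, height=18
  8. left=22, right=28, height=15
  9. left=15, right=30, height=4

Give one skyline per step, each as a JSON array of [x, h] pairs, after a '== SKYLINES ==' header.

== SKYLINES ==
[[36,15],[39,0]]
[[12,19],[17,0],[36,15],[39,0]]
[[12,19],[17,15],[22,0],[36,15],[39,0]]
[[12,19],[17,15],[22,0],[25,18],[41,0]]
[[12,19],[17,15],[22,19],[27,18],[41,0]]
[[12,19],[17,15],[22,19],[27,18],[41,0]]
[[12,19],[17,15],[22,19],[27,18],[41,0]]
[[12,19],[17,15],[22,19],[27,18],[41,0]]
[[12,19],[17,15],[22,19],[27,18],[41,0]]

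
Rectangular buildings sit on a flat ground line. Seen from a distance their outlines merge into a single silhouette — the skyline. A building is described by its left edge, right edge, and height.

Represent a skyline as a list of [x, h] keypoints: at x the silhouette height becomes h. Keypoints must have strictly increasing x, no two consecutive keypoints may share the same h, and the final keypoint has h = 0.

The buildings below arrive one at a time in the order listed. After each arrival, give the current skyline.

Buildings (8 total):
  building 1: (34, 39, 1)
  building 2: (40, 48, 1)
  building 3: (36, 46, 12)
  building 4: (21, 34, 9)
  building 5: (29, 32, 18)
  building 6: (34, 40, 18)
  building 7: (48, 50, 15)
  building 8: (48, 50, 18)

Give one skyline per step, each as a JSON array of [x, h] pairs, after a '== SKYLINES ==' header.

== SKYLINES ==
[[34,1],[39,0]]
[[34,1],[39,0],[40,1],[48,0]]
[[34,1],[36,12],[46,1],[48,0]]
[[21,9],[34,1],[36,12],[46,1],[48,0]]
[[21,9],[29,18],[32,9],[34,1],[36,12],[46,1],[48,0]]
[[21,9],[29,18],[32,9],[34,18],[40,12],[46,1],[48,0]]
[[21,9],[29,18],[32,9],[34,18],[40,12],[46,1],[48,15],[50,0]]
[[21,9],[29,18],[32,9],[34,18],[40,12],[46,1],[48,18],[50,0]]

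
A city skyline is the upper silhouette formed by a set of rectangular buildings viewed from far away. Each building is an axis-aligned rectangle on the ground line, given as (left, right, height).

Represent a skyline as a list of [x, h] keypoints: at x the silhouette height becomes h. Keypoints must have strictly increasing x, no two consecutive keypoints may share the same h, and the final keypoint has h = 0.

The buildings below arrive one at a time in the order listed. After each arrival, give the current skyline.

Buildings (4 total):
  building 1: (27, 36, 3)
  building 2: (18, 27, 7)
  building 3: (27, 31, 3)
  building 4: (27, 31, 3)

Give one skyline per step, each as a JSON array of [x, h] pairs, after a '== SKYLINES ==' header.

== SKYLINES ==
[[27,3],[36,0]]
[[18,7],[27,3],[36,0]]
[[18,7],[27,3],[36,0]]
[[18,7],[27,3],[36,0]]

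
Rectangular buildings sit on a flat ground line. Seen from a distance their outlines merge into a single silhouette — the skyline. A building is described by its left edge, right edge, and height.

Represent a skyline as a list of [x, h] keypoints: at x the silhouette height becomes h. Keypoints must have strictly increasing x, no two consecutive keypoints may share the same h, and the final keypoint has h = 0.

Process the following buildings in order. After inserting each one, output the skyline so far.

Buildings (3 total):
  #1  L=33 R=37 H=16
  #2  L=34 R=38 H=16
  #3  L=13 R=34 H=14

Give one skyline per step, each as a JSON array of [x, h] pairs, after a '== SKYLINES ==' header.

== SKYLINES ==
[[33,16],[37,0]]
[[33,16],[38,0]]
[[13,14],[33,16],[38,0]]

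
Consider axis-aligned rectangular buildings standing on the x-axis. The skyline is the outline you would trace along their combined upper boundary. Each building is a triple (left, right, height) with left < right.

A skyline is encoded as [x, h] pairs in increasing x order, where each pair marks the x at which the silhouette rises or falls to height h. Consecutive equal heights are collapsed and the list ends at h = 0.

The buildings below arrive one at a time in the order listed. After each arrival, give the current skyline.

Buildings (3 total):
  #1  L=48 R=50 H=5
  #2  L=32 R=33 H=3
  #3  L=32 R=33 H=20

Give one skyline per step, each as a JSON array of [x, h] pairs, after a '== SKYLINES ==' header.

== SKYLINES ==
[[48,5],[50,0]]
[[32,3],[33,0],[48,5],[50,0]]
[[32,20],[33,0],[48,5],[50,0]]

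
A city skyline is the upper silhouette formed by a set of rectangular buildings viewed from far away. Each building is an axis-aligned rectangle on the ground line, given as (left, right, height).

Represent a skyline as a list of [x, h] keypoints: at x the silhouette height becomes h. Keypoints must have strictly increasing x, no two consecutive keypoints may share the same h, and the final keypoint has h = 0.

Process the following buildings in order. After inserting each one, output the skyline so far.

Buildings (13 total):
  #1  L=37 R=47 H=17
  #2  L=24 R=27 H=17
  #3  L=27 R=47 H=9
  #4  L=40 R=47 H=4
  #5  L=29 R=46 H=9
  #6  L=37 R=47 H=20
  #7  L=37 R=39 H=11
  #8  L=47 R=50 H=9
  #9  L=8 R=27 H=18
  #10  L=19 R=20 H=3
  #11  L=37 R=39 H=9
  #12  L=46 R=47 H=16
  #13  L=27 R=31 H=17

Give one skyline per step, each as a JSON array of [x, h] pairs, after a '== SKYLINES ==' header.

== SKYLINES ==
[[37,17],[47,0]]
[[24,17],[27,0],[37,17],[47,0]]
[[24,17],[27,9],[37,17],[47,0]]
[[24,17],[27,9],[37,17],[47,0]]
[[24,17],[27,9],[37,17],[47,0]]
[[24,17],[27,9],[37,20],[47,0]]
[[24,17],[27,9],[37,20],[47,0]]
[[24,17],[27,9],[37,20],[47,9],[50,0]]
[[8,18],[27,9],[37,20],[47,9],[50,0]]
[[8,18],[27,9],[37,20],[47,9],[50,0]]
[[8,18],[27,9],[37,20],[47,9],[50,0]]
[[8,18],[27,9],[37,20],[47,9],[50,0]]
[[8,18],[27,17],[31,9],[37,20],[47,9],[50,0]]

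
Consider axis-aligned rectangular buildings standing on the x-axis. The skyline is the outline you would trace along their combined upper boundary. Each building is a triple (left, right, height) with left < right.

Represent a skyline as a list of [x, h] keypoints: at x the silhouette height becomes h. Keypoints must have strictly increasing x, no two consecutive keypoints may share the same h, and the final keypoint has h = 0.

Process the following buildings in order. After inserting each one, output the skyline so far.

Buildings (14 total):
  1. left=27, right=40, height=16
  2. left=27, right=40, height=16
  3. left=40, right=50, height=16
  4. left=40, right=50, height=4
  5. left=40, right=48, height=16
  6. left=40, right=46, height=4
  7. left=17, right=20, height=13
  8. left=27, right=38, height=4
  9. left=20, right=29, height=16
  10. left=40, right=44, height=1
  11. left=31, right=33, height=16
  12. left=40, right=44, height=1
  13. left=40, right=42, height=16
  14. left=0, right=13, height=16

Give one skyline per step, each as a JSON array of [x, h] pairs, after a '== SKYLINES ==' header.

== SKYLINES ==
[[27,16],[40,0]]
[[27,16],[40,0]]
[[27,16],[50,0]]
[[27,16],[50,0]]
[[27,16],[50,0]]
[[27,16],[50,0]]
[[17,13],[20,0],[27,16],[50,0]]
[[17,13],[20,0],[27,16],[50,0]]
[[17,13],[20,16],[50,0]]
[[17,13],[20,16],[50,0]]
[[17,13],[20,16],[50,0]]
[[17,13],[20,16],[50,0]]
[[17,13],[20,16],[50,0]]
[[0,16],[13,0],[17,13],[20,16],[50,0]]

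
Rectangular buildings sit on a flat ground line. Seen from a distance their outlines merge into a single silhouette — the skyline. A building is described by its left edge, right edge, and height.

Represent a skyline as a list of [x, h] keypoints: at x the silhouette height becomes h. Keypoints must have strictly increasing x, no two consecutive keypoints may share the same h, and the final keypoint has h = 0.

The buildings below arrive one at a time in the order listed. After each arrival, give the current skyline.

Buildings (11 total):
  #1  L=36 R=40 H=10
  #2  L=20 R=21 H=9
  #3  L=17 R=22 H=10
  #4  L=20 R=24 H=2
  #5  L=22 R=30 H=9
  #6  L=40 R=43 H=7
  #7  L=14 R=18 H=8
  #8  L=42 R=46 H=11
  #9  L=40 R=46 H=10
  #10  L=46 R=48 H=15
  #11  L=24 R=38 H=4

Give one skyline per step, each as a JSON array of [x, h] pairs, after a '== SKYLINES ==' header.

== SKYLINES ==
[[36,10],[40,0]]
[[20,9],[21,0],[36,10],[40,0]]
[[17,10],[22,0],[36,10],[40,0]]
[[17,10],[22,2],[24,0],[36,10],[40,0]]
[[17,10],[22,9],[30,0],[36,10],[40,0]]
[[17,10],[22,9],[30,0],[36,10],[40,7],[43,0]]
[[14,8],[17,10],[22,9],[30,0],[36,10],[40,7],[43,0]]
[[14,8],[17,10],[22,9],[30,0],[36,10],[40,7],[42,11],[46,0]]
[[14,8],[17,10],[22,9],[30,0],[36,10],[42,11],[46,0]]
[[14,8],[17,10],[22,9],[30,0],[36,10],[42,11],[46,15],[48,0]]
[[14,8],[17,10],[22,9],[30,4],[36,10],[42,11],[46,15],[48,0]]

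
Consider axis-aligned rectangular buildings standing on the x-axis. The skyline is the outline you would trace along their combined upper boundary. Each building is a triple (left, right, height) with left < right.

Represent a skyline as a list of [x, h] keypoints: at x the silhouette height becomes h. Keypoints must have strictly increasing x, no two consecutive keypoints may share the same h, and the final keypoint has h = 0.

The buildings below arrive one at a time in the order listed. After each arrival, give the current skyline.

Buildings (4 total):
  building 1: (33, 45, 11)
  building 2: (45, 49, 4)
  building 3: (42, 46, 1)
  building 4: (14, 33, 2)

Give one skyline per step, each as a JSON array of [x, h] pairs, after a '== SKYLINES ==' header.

== SKYLINES ==
[[33,11],[45,0]]
[[33,11],[45,4],[49,0]]
[[33,11],[45,4],[49,0]]
[[14,2],[33,11],[45,4],[49,0]]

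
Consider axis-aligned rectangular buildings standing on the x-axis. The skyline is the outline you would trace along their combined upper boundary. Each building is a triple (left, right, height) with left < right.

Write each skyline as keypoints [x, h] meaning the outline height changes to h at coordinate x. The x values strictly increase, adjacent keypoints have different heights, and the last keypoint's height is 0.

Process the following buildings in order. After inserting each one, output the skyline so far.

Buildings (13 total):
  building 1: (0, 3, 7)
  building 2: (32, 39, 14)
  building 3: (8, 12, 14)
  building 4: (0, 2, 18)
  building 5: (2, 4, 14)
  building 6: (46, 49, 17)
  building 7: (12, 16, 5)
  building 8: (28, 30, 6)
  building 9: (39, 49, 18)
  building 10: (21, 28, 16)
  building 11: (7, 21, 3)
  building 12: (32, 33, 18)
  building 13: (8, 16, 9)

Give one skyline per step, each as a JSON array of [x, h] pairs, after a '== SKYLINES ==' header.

== SKYLINES ==
[[0,7],[3,0]]
[[0,7],[3,0],[32,14],[39,0]]
[[0,7],[3,0],[8,14],[12,0],[32,14],[39,0]]
[[0,18],[2,7],[3,0],[8,14],[12,0],[32,14],[39,0]]
[[0,18],[2,14],[4,0],[8,14],[12,0],[32,14],[39,0]]
[[0,18],[2,14],[4,0],[8,14],[12,0],[32,14],[39,0],[46,17],[49,0]]
[[0,18],[2,14],[4,0],[8,14],[12,5],[16,0],[32,14],[39,0],[46,17],[49,0]]
[[0,18],[2,14],[4,0],[8,14],[12,5],[16,0],[28,6],[30,0],[32,14],[39,0],[46,17],[49,0]]
[[0,18],[2,14],[4,0],[8,14],[12,5],[16,0],[28,6],[30,0],[32,14],[39,18],[49,0]]
[[0,18],[2,14],[4,0],[8,14],[12,5],[16,0],[21,16],[28,6],[30,0],[32,14],[39,18],[49,0]]
[[0,18],[2,14],[4,0],[7,3],[8,14],[12,5],[16,3],[21,16],[28,6],[30,0],[32,14],[39,18],[49,0]]
[[0,18],[2,14],[4,0],[7,3],[8,14],[12,5],[16,3],[21,16],[28,6],[30,0],[32,18],[33,14],[39,18],[49,0]]
[[0,18],[2,14],[4,0],[7,3],[8,14],[12,9],[16,3],[21,16],[28,6],[30,0],[32,18],[33,14],[39,18],[49,0]]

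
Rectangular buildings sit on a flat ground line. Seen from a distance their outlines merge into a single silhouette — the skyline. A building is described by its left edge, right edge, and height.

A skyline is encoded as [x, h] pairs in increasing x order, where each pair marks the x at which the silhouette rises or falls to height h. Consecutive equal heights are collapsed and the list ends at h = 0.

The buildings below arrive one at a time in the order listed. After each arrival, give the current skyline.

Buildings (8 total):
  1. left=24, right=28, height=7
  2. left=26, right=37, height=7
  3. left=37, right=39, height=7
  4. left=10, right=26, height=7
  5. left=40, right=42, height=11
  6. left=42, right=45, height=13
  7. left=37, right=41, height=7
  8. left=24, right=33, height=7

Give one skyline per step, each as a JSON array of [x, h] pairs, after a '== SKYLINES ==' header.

== SKYLINES ==
[[24,7],[28,0]]
[[24,7],[37,0]]
[[24,7],[39,0]]
[[10,7],[39,0]]
[[10,7],[39,0],[40,11],[42,0]]
[[10,7],[39,0],[40,11],[42,13],[45,0]]
[[10,7],[40,11],[42,13],[45,0]]
[[10,7],[40,11],[42,13],[45,0]]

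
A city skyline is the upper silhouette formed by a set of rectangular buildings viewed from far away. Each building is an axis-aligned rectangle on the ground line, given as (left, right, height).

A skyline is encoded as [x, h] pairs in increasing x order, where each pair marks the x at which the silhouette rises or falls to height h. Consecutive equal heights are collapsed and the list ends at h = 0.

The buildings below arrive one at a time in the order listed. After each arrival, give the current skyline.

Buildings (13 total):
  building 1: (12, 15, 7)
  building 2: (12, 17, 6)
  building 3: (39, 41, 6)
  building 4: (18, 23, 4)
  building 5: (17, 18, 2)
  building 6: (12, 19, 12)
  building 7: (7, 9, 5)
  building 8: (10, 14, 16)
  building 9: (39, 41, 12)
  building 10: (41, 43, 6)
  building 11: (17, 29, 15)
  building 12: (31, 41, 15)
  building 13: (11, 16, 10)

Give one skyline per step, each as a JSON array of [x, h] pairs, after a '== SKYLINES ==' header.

== SKYLINES ==
[[12,7],[15,0]]
[[12,7],[15,6],[17,0]]
[[12,7],[15,6],[17,0],[39,6],[41,0]]
[[12,7],[15,6],[17,0],[18,4],[23,0],[39,6],[41,0]]
[[12,7],[15,6],[17,2],[18,4],[23,0],[39,6],[41,0]]
[[12,12],[19,4],[23,0],[39,6],[41,0]]
[[7,5],[9,0],[12,12],[19,4],[23,0],[39,6],[41,0]]
[[7,5],[9,0],[10,16],[14,12],[19,4],[23,0],[39,6],[41,0]]
[[7,5],[9,0],[10,16],[14,12],[19,4],[23,0],[39,12],[41,0]]
[[7,5],[9,0],[10,16],[14,12],[19,4],[23,0],[39,12],[41,6],[43,0]]
[[7,5],[9,0],[10,16],[14,12],[17,15],[29,0],[39,12],[41,6],[43,0]]
[[7,5],[9,0],[10,16],[14,12],[17,15],[29,0],[31,15],[41,6],[43,0]]
[[7,5],[9,0],[10,16],[14,12],[17,15],[29,0],[31,15],[41,6],[43,0]]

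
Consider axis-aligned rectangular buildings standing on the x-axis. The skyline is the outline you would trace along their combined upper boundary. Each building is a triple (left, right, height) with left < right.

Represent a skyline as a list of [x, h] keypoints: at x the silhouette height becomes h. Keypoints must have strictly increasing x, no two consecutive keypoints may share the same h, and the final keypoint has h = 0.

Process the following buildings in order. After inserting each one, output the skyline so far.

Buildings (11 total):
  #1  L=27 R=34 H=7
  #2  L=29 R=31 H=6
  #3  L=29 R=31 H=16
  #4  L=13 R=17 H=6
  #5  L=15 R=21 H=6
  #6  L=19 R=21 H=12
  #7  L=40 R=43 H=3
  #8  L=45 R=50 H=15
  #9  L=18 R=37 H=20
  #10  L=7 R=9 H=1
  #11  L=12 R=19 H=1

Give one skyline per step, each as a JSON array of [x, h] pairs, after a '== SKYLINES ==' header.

== SKYLINES ==
[[27,7],[34,0]]
[[27,7],[34,0]]
[[27,7],[29,16],[31,7],[34,0]]
[[13,6],[17,0],[27,7],[29,16],[31,7],[34,0]]
[[13,6],[21,0],[27,7],[29,16],[31,7],[34,0]]
[[13,6],[19,12],[21,0],[27,7],[29,16],[31,7],[34,0]]
[[13,6],[19,12],[21,0],[27,7],[29,16],[31,7],[34,0],[40,3],[43,0]]
[[13,6],[19,12],[21,0],[27,7],[29,16],[31,7],[34,0],[40,3],[43,0],[45,15],[50,0]]
[[13,6],[18,20],[37,0],[40,3],[43,0],[45,15],[50,0]]
[[7,1],[9,0],[13,6],[18,20],[37,0],[40,3],[43,0],[45,15],[50,0]]
[[7,1],[9,0],[12,1],[13,6],[18,20],[37,0],[40,3],[43,0],[45,15],[50,0]]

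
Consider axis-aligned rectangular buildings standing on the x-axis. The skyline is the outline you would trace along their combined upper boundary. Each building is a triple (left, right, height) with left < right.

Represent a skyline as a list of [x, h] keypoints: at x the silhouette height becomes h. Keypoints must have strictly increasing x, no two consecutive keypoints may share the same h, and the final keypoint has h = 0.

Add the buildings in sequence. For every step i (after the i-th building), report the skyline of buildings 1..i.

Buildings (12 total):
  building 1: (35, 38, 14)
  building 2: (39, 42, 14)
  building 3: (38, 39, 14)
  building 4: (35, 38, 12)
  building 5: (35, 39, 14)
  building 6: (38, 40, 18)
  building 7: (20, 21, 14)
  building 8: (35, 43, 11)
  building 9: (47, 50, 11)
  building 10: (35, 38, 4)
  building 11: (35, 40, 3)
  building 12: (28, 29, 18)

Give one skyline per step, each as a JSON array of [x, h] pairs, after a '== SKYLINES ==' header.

== SKYLINES ==
[[35,14],[38,0]]
[[35,14],[38,0],[39,14],[42,0]]
[[35,14],[42,0]]
[[35,14],[42,0]]
[[35,14],[42,0]]
[[35,14],[38,18],[40,14],[42,0]]
[[20,14],[21,0],[35,14],[38,18],[40,14],[42,0]]
[[20,14],[21,0],[35,14],[38,18],[40,14],[42,11],[43,0]]
[[20,14],[21,0],[35,14],[38,18],[40,14],[42,11],[43,0],[47,11],[50,0]]
[[20,14],[21,0],[35,14],[38,18],[40,14],[42,11],[43,0],[47,11],[50,0]]
[[20,14],[21,0],[35,14],[38,18],[40,14],[42,11],[43,0],[47,11],[50,0]]
[[20,14],[21,0],[28,18],[29,0],[35,14],[38,18],[40,14],[42,11],[43,0],[47,11],[50,0]]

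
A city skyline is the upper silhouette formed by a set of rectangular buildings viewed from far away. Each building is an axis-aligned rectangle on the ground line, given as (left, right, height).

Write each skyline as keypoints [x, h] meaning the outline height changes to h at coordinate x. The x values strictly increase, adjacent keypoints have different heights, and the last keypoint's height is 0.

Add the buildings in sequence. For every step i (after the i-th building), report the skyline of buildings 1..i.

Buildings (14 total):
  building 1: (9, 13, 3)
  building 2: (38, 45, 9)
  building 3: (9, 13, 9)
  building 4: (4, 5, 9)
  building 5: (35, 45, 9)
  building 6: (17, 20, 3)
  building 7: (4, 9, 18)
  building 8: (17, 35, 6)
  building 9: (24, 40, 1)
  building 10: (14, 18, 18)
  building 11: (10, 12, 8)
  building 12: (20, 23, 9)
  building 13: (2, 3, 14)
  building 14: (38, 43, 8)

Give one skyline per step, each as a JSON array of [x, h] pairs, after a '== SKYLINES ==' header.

== SKYLINES ==
[[9,3],[13,0]]
[[9,3],[13,0],[38,9],[45,0]]
[[9,9],[13,0],[38,9],[45,0]]
[[4,9],[5,0],[9,9],[13,0],[38,9],[45,0]]
[[4,9],[5,0],[9,9],[13,0],[35,9],[45,0]]
[[4,9],[5,0],[9,9],[13,0],[17,3],[20,0],[35,9],[45,0]]
[[4,18],[9,9],[13,0],[17,3],[20,0],[35,9],[45,0]]
[[4,18],[9,9],[13,0],[17,6],[35,9],[45,0]]
[[4,18],[9,9],[13,0],[17,6],[35,9],[45,0]]
[[4,18],[9,9],[13,0],[14,18],[18,6],[35,9],[45,0]]
[[4,18],[9,9],[13,0],[14,18],[18,6],[35,9],[45,0]]
[[4,18],[9,9],[13,0],[14,18],[18,6],[20,9],[23,6],[35,9],[45,0]]
[[2,14],[3,0],[4,18],[9,9],[13,0],[14,18],[18,6],[20,9],[23,6],[35,9],[45,0]]
[[2,14],[3,0],[4,18],[9,9],[13,0],[14,18],[18,6],[20,9],[23,6],[35,9],[45,0]]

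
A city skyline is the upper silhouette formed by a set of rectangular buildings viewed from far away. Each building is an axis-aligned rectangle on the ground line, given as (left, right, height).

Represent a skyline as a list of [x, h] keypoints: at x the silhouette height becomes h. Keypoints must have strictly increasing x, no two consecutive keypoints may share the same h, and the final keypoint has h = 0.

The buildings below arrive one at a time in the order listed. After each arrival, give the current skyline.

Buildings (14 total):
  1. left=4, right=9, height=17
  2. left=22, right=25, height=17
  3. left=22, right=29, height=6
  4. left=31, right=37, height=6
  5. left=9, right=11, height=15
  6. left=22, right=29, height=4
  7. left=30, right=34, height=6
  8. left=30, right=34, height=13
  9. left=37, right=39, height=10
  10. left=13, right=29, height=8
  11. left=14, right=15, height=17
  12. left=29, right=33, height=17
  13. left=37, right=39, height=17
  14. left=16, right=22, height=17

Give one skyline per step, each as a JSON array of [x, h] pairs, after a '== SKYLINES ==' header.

== SKYLINES ==
[[4,17],[9,0]]
[[4,17],[9,0],[22,17],[25,0]]
[[4,17],[9,0],[22,17],[25,6],[29,0]]
[[4,17],[9,0],[22,17],[25,6],[29,0],[31,6],[37,0]]
[[4,17],[9,15],[11,0],[22,17],[25,6],[29,0],[31,6],[37,0]]
[[4,17],[9,15],[11,0],[22,17],[25,6],[29,0],[31,6],[37,0]]
[[4,17],[9,15],[11,0],[22,17],[25,6],[29,0],[30,6],[37,0]]
[[4,17],[9,15],[11,0],[22,17],[25,6],[29,0],[30,13],[34,6],[37,0]]
[[4,17],[9,15],[11,0],[22,17],[25,6],[29,0],[30,13],[34,6],[37,10],[39,0]]
[[4,17],[9,15],[11,0],[13,8],[22,17],[25,8],[29,0],[30,13],[34,6],[37,10],[39,0]]
[[4,17],[9,15],[11,0],[13,8],[14,17],[15,8],[22,17],[25,8],[29,0],[30,13],[34,6],[37,10],[39,0]]
[[4,17],[9,15],[11,0],[13,8],[14,17],[15,8],[22,17],[25,8],[29,17],[33,13],[34,6],[37,10],[39,0]]
[[4,17],[9,15],[11,0],[13,8],[14,17],[15,8],[22,17],[25,8],[29,17],[33,13],[34,6],[37,17],[39,0]]
[[4,17],[9,15],[11,0],[13,8],[14,17],[15,8],[16,17],[25,8],[29,17],[33,13],[34,6],[37,17],[39,0]]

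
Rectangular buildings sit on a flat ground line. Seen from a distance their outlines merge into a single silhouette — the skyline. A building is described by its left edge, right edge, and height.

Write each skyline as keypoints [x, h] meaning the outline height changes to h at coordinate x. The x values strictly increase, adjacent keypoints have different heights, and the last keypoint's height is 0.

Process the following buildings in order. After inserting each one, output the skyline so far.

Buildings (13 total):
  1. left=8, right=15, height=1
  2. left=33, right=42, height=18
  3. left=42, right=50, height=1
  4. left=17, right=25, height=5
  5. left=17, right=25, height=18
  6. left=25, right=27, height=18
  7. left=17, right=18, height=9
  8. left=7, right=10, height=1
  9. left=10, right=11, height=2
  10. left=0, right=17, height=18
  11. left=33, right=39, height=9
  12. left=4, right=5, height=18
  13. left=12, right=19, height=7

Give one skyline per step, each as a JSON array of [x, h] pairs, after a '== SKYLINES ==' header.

== SKYLINES ==
[[8,1],[15,0]]
[[8,1],[15,0],[33,18],[42,0]]
[[8,1],[15,0],[33,18],[42,1],[50,0]]
[[8,1],[15,0],[17,5],[25,0],[33,18],[42,1],[50,0]]
[[8,1],[15,0],[17,18],[25,0],[33,18],[42,1],[50,0]]
[[8,1],[15,0],[17,18],[27,0],[33,18],[42,1],[50,0]]
[[8,1],[15,0],[17,18],[27,0],[33,18],[42,1],[50,0]]
[[7,1],[15,0],[17,18],[27,0],[33,18],[42,1],[50,0]]
[[7,1],[10,2],[11,1],[15,0],[17,18],[27,0],[33,18],[42,1],[50,0]]
[[0,18],[27,0],[33,18],[42,1],[50,0]]
[[0,18],[27,0],[33,18],[42,1],[50,0]]
[[0,18],[27,0],[33,18],[42,1],[50,0]]
[[0,18],[27,0],[33,18],[42,1],[50,0]]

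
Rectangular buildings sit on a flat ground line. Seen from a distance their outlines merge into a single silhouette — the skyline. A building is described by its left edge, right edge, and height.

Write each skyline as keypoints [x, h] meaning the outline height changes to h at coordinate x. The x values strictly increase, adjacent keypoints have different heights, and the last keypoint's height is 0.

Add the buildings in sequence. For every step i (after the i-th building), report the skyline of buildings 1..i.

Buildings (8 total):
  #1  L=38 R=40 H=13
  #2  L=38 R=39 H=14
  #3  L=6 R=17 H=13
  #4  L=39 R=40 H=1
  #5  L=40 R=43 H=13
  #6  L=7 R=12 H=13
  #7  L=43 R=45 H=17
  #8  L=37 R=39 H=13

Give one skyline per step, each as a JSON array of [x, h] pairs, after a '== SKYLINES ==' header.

== SKYLINES ==
[[38,13],[40,0]]
[[38,14],[39,13],[40,0]]
[[6,13],[17,0],[38,14],[39,13],[40,0]]
[[6,13],[17,0],[38,14],[39,13],[40,0]]
[[6,13],[17,0],[38,14],[39,13],[43,0]]
[[6,13],[17,0],[38,14],[39,13],[43,0]]
[[6,13],[17,0],[38,14],[39,13],[43,17],[45,0]]
[[6,13],[17,0],[37,13],[38,14],[39,13],[43,17],[45,0]]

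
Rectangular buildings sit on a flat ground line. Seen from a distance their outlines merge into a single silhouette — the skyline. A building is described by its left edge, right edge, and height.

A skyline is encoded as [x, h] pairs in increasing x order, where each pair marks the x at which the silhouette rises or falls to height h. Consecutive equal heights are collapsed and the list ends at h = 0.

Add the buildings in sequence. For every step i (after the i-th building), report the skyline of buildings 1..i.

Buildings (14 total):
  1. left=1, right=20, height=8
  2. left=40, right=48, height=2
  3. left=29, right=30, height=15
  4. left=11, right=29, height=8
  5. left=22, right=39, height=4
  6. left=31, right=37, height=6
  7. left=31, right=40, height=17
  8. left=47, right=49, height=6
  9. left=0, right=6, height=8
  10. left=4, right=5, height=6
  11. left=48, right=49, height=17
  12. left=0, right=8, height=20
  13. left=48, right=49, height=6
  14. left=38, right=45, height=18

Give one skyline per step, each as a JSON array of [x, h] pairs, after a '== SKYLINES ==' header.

== SKYLINES ==
[[1,8],[20,0]]
[[1,8],[20,0],[40,2],[48,0]]
[[1,8],[20,0],[29,15],[30,0],[40,2],[48,0]]
[[1,8],[29,15],[30,0],[40,2],[48,0]]
[[1,8],[29,15],[30,4],[39,0],[40,2],[48,0]]
[[1,8],[29,15],[30,4],[31,6],[37,4],[39,0],[40,2],[48,0]]
[[1,8],[29,15],[30,4],[31,17],[40,2],[48,0]]
[[1,8],[29,15],[30,4],[31,17],[40,2],[47,6],[49,0]]
[[0,8],[29,15],[30,4],[31,17],[40,2],[47,6],[49,0]]
[[0,8],[29,15],[30,4],[31,17],[40,2],[47,6],[49,0]]
[[0,8],[29,15],[30,4],[31,17],[40,2],[47,6],[48,17],[49,0]]
[[0,20],[8,8],[29,15],[30,4],[31,17],[40,2],[47,6],[48,17],[49,0]]
[[0,20],[8,8],[29,15],[30,4],[31,17],[40,2],[47,6],[48,17],[49,0]]
[[0,20],[8,8],[29,15],[30,4],[31,17],[38,18],[45,2],[47,6],[48,17],[49,0]]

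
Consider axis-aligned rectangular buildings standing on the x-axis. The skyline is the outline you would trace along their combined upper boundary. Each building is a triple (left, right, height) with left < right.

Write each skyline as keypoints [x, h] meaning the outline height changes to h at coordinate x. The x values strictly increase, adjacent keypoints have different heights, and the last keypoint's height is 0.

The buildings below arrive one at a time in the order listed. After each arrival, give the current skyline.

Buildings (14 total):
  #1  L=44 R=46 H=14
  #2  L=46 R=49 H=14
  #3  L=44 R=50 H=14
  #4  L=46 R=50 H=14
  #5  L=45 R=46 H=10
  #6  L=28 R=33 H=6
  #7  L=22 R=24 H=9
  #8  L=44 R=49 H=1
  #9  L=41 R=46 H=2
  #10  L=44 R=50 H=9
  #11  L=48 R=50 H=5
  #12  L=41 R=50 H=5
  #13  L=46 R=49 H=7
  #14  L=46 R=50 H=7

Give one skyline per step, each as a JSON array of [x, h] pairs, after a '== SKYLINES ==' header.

== SKYLINES ==
[[44,14],[46,0]]
[[44,14],[49,0]]
[[44,14],[50,0]]
[[44,14],[50,0]]
[[44,14],[50,0]]
[[28,6],[33,0],[44,14],[50,0]]
[[22,9],[24,0],[28,6],[33,0],[44,14],[50,0]]
[[22,9],[24,0],[28,6],[33,0],[44,14],[50,0]]
[[22,9],[24,0],[28,6],[33,0],[41,2],[44,14],[50,0]]
[[22,9],[24,0],[28,6],[33,0],[41,2],[44,14],[50,0]]
[[22,9],[24,0],[28,6],[33,0],[41,2],[44,14],[50,0]]
[[22,9],[24,0],[28,6],[33,0],[41,5],[44,14],[50,0]]
[[22,9],[24,0],[28,6],[33,0],[41,5],[44,14],[50,0]]
[[22,9],[24,0],[28,6],[33,0],[41,5],[44,14],[50,0]]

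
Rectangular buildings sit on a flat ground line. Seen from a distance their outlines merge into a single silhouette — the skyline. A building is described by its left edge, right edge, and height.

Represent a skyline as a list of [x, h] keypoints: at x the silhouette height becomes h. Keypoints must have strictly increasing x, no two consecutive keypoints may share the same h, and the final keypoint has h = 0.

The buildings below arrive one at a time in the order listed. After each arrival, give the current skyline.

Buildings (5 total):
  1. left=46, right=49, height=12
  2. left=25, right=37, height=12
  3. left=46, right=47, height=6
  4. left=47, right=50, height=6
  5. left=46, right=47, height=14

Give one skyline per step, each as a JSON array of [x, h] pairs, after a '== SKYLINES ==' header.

== SKYLINES ==
[[46,12],[49,0]]
[[25,12],[37,0],[46,12],[49,0]]
[[25,12],[37,0],[46,12],[49,0]]
[[25,12],[37,0],[46,12],[49,6],[50,0]]
[[25,12],[37,0],[46,14],[47,12],[49,6],[50,0]]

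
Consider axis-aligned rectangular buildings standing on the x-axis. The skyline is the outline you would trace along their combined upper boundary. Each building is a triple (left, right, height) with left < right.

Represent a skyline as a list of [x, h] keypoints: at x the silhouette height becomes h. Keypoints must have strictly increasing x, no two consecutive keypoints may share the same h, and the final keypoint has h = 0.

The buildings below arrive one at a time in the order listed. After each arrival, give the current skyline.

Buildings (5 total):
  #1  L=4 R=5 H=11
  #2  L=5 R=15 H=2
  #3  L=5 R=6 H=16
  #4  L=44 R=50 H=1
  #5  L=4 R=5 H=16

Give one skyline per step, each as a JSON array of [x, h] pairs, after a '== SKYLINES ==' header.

== SKYLINES ==
[[4,11],[5,0]]
[[4,11],[5,2],[15,0]]
[[4,11],[5,16],[6,2],[15,0]]
[[4,11],[5,16],[6,2],[15,0],[44,1],[50,0]]
[[4,16],[6,2],[15,0],[44,1],[50,0]]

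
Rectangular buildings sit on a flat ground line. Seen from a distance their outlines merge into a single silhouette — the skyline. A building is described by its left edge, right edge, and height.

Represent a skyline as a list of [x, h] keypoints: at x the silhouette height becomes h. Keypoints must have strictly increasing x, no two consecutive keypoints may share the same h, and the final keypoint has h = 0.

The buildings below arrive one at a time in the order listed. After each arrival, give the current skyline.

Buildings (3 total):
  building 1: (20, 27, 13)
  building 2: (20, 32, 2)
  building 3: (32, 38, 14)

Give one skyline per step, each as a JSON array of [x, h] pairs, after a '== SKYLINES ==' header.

== SKYLINES ==
[[20,13],[27,0]]
[[20,13],[27,2],[32,0]]
[[20,13],[27,2],[32,14],[38,0]]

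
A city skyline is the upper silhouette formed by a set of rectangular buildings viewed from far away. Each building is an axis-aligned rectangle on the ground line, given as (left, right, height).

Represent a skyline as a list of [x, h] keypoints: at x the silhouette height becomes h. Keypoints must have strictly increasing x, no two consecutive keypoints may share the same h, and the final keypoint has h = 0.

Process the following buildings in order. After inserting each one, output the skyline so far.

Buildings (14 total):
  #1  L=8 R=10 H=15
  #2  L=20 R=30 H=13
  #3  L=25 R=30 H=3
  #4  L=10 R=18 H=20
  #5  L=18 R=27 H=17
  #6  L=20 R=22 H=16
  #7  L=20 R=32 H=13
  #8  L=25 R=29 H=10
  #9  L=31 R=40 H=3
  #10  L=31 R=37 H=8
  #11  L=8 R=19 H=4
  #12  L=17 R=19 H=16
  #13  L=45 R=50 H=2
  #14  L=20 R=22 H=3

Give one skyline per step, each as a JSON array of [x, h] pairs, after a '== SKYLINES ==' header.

== SKYLINES ==
[[8,15],[10,0]]
[[8,15],[10,0],[20,13],[30,0]]
[[8,15],[10,0],[20,13],[30,0]]
[[8,15],[10,20],[18,0],[20,13],[30,0]]
[[8,15],[10,20],[18,17],[27,13],[30,0]]
[[8,15],[10,20],[18,17],[27,13],[30,0]]
[[8,15],[10,20],[18,17],[27,13],[32,0]]
[[8,15],[10,20],[18,17],[27,13],[32,0]]
[[8,15],[10,20],[18,17],[27,13],[32,3],[40,0]]
[[8,15],[10,20],[18,17],[27,13],[32,8],[37,3],[40,0]]
[[8,15],[10,20],[18,17],[27,13],[32,8],[37,3],[40,0]]
[[8,15],[10,20],[18,17],[27,13],[32,8],[37,3],[40,0]]
[[8,15],[10,20],[18,17],[27,13],[32,8],[37,3],[40,0],[45,2],[50,0]]
[[8,15],[10,20],[18,17],[27,13],[32,8],[37,3],[40,0],[45,2],[50,0]]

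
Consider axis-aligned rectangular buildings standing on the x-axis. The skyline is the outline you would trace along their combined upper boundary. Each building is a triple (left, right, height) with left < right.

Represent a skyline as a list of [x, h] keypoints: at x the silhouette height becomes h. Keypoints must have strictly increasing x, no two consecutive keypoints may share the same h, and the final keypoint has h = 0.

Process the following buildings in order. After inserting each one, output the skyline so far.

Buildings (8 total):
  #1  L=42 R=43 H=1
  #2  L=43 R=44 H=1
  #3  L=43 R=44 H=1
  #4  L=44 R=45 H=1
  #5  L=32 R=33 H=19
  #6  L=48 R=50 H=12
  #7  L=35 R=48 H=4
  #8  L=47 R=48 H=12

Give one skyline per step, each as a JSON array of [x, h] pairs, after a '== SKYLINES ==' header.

== SKYLINES ==
[[42,1],[43,0]]
[[42,1],[44,0]]
[[42,1],[44,0]]
[[42,1],[45,0]]
[[32,19],[33,0],[42,1],[45,0]]
[[32,19],[33,0],[42,1],[45,0],[48,12],[50,0]]
[[32,19],[33,0],[35,4],[48,12],[50,0]]
[[32,19],[33,0],[35,4],[47,12],[50,0]]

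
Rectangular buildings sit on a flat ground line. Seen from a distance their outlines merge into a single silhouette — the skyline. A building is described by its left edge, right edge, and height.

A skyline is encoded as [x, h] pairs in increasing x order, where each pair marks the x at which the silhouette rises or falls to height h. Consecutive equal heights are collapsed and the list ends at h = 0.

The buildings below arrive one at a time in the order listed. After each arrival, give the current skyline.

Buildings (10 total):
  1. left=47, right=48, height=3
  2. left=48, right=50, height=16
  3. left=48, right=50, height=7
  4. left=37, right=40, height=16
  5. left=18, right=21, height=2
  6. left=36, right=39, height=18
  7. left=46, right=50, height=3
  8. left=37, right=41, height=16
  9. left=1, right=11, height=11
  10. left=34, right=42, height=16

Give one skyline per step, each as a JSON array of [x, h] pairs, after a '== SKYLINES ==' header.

== SKYLINES ==
[[47,3],[48,0]]
[[47,3],[48,16],[50,0]]
[[47,3],[48,16],[50,0]]
[[37,16],[40,0],[47,3],[48,16],[50,0]]
[[18,2],[21,0],[37,16],[40,0],[47,3],[48,16],[50,0]]
[[18,2],[21,0],[36,18],[39,16],[40,0],[47,3],[48,16],[50,0]]
[[18,2],[21,0],[36,18],[39,16],[40,0],[46,3],[48,16],[50,0]]
[[18,2],[21,0],[36,18],[39,16],[41,0],[46,3],[48,16],[50,0]]
[[1,11],[11,0],[18,2],[21,0],[36,18],[39,16],[41,0],[46,3],[48,16],[50,0]]
[[1,11],[11,0],[18,2],[21,0],[34,16],[36,18],[39,16],[42,0],[46,3],[48,16],[50,0]]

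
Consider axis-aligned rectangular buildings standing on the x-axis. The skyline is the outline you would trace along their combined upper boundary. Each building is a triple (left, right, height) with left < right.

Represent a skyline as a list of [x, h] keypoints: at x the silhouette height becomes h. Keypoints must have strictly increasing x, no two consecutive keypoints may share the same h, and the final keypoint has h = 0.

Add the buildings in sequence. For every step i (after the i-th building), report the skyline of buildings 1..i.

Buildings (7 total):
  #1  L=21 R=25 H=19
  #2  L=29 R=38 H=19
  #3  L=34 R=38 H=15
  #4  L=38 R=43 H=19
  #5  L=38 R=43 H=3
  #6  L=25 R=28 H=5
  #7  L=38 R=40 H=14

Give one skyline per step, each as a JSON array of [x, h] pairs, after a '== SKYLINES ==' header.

== SKYLINES ==
[[21,19],[25,0]]
[[21,19],[25,0],[29,19],[38,0]]
[[21,19],[25,0],[29,19],[38,0]]
[[21,19],[25,0],[29,19],[43,0]]
[[21,19],[25,0],[29,19],[43,0]]
[[21,19],[25,5],[28,0],[29,19],[43,0]]
[[21,19],[25,5],[28,0],[29,19],[43,0]]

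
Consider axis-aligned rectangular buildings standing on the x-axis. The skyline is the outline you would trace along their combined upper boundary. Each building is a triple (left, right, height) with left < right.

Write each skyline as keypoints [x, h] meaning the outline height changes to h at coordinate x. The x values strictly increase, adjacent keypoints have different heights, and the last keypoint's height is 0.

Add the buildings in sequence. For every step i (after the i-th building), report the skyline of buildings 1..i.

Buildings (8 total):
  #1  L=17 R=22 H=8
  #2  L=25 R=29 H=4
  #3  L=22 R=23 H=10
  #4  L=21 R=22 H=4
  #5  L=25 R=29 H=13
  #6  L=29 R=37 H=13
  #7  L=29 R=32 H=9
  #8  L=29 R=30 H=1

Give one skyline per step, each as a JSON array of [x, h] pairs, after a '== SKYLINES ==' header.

== SKYLINES ==
[[17,8],[22,0]]
[[17,8],[22,0],[25,4],[29,0]]
[[17,8],[22,10],[23,0],[25,4],[29,0]]
[[17,8],[22,10],[23,0],[25,4],[29,0]]
[[17,8],[22,10],[23,0],[25,13],[29,0]]
[[17,8],[22,10],[23,0],[25,13],[37,0]]
[[17,8],[22,10],[23,0],[25,13],[37,0]]
[[17,8],[22,10],[23,0],[25,13],[37,0]]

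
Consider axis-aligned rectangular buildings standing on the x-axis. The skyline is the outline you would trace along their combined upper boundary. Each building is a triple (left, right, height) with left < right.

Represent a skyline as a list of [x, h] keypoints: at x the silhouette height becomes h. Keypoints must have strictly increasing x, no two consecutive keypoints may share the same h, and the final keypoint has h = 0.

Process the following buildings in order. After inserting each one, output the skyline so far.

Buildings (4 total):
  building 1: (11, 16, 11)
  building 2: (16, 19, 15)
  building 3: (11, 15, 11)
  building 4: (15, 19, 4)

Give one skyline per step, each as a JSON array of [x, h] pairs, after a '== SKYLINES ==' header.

== SKYLINES ==
[[11,11],[16,0]]
[[11,11],[16,15],[19,0]]
[[11,11],[16,15],[19,0]]
[[11,11],[16,15],[19,0]]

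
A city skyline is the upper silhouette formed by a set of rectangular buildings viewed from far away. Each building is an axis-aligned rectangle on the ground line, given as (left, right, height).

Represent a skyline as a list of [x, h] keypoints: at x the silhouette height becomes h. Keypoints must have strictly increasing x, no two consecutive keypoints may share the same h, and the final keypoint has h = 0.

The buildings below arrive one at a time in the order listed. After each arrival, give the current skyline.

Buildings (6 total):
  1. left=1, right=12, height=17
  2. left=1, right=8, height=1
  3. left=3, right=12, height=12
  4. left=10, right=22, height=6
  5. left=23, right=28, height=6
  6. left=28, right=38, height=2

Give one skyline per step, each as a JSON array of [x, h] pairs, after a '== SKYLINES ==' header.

== SKYLINES ==
[[1,17],[12,0]]
[[1,17],[12,0]]
[[1,17],[12,0]]
[[1,17],[12,6],[22,0]]
[[1,17],[12,6],[22,0],[23,6],[28,0]]
[[1,17],[12,6],[22,0],[23,6],[28,2],[38,0]]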